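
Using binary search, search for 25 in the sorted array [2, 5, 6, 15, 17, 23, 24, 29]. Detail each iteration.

Binary search for 25 in [2, 5, 6, 15, 17, 23, 24, 29]:

lo=0, hi=7, mid=3, arr[mid]=15 -> 15 < 25, search right half
lo=4, hi=7, mid=5, arr[mid]=23 -> 23 < 25, search right half
lo=6, hi=7, mid=6, arr[mid]=24 -> 24 < 25, search right half
lo=7, hi=7, mid=7, arr[mid]=29 -> 29 > 25, search left half
lo=7 > hi=6, target 25 not found

Binary search determines that 25 is not in the array after 4 comparisons. The search space was exhausted without finding the target.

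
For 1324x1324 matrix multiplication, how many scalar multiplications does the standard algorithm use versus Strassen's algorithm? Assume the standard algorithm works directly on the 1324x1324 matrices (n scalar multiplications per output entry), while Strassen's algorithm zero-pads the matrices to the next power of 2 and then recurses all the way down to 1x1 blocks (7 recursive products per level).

Matrix multiplication for 1324x1324 matrices:

Strassen's algorithm requires power-of-2 dimensions. Pad 1324x1324 to 2048x2048 (next power of 2).

Standard algorithm: 1324^3 = 2320940224 multiplications
Strassen's algorithm: 7^(log2(2048)) = 7^11 = 1977326743 multiplications
Savings: 2320940224 - 1977326743 = 343613481 multiplications

Standard: 2320940224 multiplications (1324^3). Strassen: 1977326743 multiplications (7^11, after padding to 2048x2048). Strassen reduces 8 recursive multiplications to 7 at each level.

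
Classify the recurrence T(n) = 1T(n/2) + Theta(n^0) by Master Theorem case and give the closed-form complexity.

Master Theorem for T(n) = 1T(n/2) + O(n^0):

a = 1, b = 2, c = 0
log_b(a) = log_2(1) = 0.0000

Case 2: c = 0 = log_2(1) = 0.0000
T(n) = O(n^0 log n) = O(log n)

For T(n) = 1T(n/2) + O(n^0): log_2(1) = 0.0000. This is Case 2 of the Master Theorem (c = log_b(a), equal work at all levels), giving O(log n).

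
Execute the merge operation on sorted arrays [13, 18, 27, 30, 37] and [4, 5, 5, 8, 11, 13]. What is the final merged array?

Merging process:

Compare 13 vs 4: take 4 from right. Merged: [4]
Compare 13 vs 5: take 5 from right. Merged: [4, 5]
Compare 13 vs 5: take 5 from right. Merged: [4, 5, 5]
Compare 13 vs 8: take 8 from right. Merged: [4, 5, 5, 8]
Compare 13 vs 11: take 11 from right. Merged: [4, 5, 5, 8, 11]
Compare 13 vs 13: take 13 from left. Merged: [4, 5, 5, 8, 11, 13]
Compare 18 vs 13: take 13 from right. Merged: [4, 5, 5, 8, 11, 13, 13]
Append remaining from left: [18, 27, 30, 37]. Merged: [4, 5, 5, 8, 11, 13, 13, 18, 27, 30, 37]

Final merged array: [4, 5, 5, 8, 11, 13, 13, 18, 27, 30, 37]
Total comparisons: 7

The merged array is [4, 5, 5, 8, 11, 13, 13, 18, 27, 30, 37], requiring 7 comparisons. The merge step runs in O(n) time where n is the total number of elements.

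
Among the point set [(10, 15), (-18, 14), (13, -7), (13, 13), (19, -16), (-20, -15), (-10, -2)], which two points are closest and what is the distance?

Computing all pairwise distances among 7 points:

d((10, 15), (-18, 14)) = 28.0179
d((10, 15), (13, -7)) = 22.2036
d((10, 15), (13, 13)) = 3.6056 <-- minimum
d((10, 15), (19, -16)) = 32.28
d((10, 15), (-20, -15)) = 42.4264
d((10, 15), (-10, -2)) = 26.2488
d((-18, 14), (13, -7)) = 37.4433
d((-18, 14), (13, 13)) = 31.0161
d((-18, 14), (19, -16)) = 47.634
d((-18, 14), (-20, -15)) = 29.0689
d((-18, 14), (-10, -2)) = 17.8885
d((13, -7), (13, 13)) = 20.0
d((13, -7), (19, -16)) = 10.8167
d((13, -7), (-20, -15)) = 33.9559
d((13, -7), (-10, -2)) = 23.5372
d((13, 13), (19, -16)) = 29.6142
d((13, 13), (-20, -15)) = 43.2782
d((13, 13), (-10, -2)) = 27.4591
d((19, -16), (-20, -15)) = 39.0128
d((19, -16), (-10, -2)) = 32.2025
d((-20, -15), (-10, -2)) = 16.4012

Closest pair: (10, 15) and (13, 13) with distance 3.6056

The closest pair is (10, 15) and (13, 13) with Euclidean distance 3.6056. For 7 points, brute-force pairwise comparison is shown above. For large n, the divide-and-conquer algorithm (sort by x, recurse on halves, check the dividing strip) achieves O(n log n).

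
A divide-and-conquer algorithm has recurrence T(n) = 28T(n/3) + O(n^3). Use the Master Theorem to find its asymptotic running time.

Master Theorem for T(n) = 28T(n/3) + O(n^3):

a = 28, b = 3, c = 3
log_b(a) = log_3(28) = 3.0331

Case 1: c = 3 < log_3(28) = 3.0331
T(n) = O(n^(log_3 28))

For T(n) = 28T(n/3) + O(n^3): log_3(28) = 3.0331. This is Case 1 of the Master Theorem (c < log_b(a), work dominated by leaves), giving O(n^(log_3 28)).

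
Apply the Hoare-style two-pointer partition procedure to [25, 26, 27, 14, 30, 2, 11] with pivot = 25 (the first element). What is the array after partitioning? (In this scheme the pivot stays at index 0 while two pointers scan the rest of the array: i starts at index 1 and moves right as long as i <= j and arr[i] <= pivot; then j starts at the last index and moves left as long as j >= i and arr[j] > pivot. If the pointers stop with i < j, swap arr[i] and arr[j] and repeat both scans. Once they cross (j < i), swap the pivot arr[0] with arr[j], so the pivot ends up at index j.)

Hoare-style two-pointer partition with pivot = 25:

Initial array: [25, 26, 27, 14, 30, 2, 11]

Pointers start at i = 1, j = 6.
i stops at index 1 (arr[1]=26 > 25), j stops at index 6 (arr[6]=11 <= 25): swap arr[1] and arr[6], array becomes [25, 11, 27, 14, 30, 2, 26]
i stops at index 2 (arr[2]=27 > 25), j stops at index 5 (arr[5]=2 <= 25): swap arr[2] and arr[5], array becomes [25, 11, 2, 14, 30, 27, 26]
i ends at 4, j ends at 3: the pointers have crossed (j < i), so scanning stops.

Swap pivot arr[0] with arr[3] to place pivot at position 3: [14, 11, 2, 25, 30, 27, 26]
Pivot position: 3

After partitioning with pivot 25, the array becomes [14, 11, 2, 25, 30, 27, 26]. The pivot is placed at index 3. All elements to the left of the pivot are <= 25, and all elements to the right are > 25.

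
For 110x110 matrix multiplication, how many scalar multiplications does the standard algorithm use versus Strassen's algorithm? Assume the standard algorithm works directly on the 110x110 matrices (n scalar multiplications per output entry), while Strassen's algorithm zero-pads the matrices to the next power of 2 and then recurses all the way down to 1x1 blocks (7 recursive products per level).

Matrix multiplication for 110x110 matrices:

Strassen's algorithm requires power-of-2 dimensions. Pad 110x110 to 128x128 (next power of 2).

Standard algorithm: 110^3 = 1331000 multiplications
Strassen's algorithm: 7^(log2(128)) = 7^7 = 823543 multiplications
Savings: 1331000 - 823543 = 507457 multiplications

Standard: 1331000 multiplications (110^3). Strassen: 823543 multiplications (7^7, after padding to 128x128). Strassen reduces 8 recursive multiplications to 7 at each level.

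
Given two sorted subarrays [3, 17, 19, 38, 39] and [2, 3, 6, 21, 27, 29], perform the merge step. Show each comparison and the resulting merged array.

Merging process:

Compare 3 vs 2: take 2 from right. Merged: [2]
Compare 3 vs 3: take 3 from left. Merged: [2, 3]
Compare 17 vs 3: take 3 from right. Merged: [2, 3, 3]
Compare 17 vs 6: take 6 from right. Merged: [2, 3, 3, 6]
Compare 17 vs 21: take 17 from left. Merged: [2, 3, 3, 6, 17]
Compare 19 vs 21: take 19 from left. Merged: [2, 3, 3, 6, 17, 19]
Compare 38 vs 21: take 21 from right. Merged: [2, 3, 3, 6, 17, 19, 21]
Compare 38 vs 27: take 27 from right. Merged: [2, 3, 3, 6, 17, 19, 21, 27]
Compare 38 vs 29: take 29 from right. Merged: [2, 3, 3, 6, 17, 19, 21, 27, 29]
Append remaining from left: [38, 39]. Merged: [2, 3, 3, 6, 17, 19, 21, 27, 29, 38, 39]

Final merged array: [2, 3, 3, 6, 17, 19, 21, 27, 29, 38, 39]
Total comparisons: 9

The merged array is [2, 3, 3, 6, 17, 19, 21, 27, 29, 38, 39], requiring 9 comparisons. The merge step runs in O(n) time where n is the total number of elements.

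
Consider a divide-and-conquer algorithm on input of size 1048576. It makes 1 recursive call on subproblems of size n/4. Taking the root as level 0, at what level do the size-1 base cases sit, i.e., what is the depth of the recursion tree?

For divide and conquer with division factor 4:

Problem sizes at each level:
Level 0: 1048576
Level 1: 262144
Level 2: 65536
Level 3: 16384
Level 4: 4096
Level 5: 1024
Level 6: 256
Level 7: 64
Level 8: 16
Level 9: 4
Level 10: 1

The root is level 0 and the size-1 base case is level 10 (the tree spans levels 0 through 10, i.e. 11 levels counting the root), so the depth is the number of divisions: log_4(1048576) = 10

The recursion tree depth is log_4(1048576) = 10. At each level, the problem size is divided by 4, so it takes 10 divisions to reduce to a base case of size 1. The algorithm makes 1 recursive call at each level.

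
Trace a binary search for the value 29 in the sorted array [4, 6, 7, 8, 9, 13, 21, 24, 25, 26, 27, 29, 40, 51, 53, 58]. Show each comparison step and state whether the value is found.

Binary search for 29 in [4, 6, 7, 8, 9, 13, 21, 24, 25, 26, 27, 29, 40, 51, 53, 58]:

lo=0, hi=15, mid=7, arr[mid]=24 -> 24 < 29, search right half
lo=8, hi=15, mid=11, arr[mid]=29 -> Found target at index 11!

Binary search finds 29 at index 11 after 2 comparisons. The search repeatedly halves the search space by comparing with the middle element.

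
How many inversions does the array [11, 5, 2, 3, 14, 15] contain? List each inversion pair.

Finding inversions in [11, 5, 2, 3, 14, 15]:

(0, 1): arr[0]=11 > arr[1]=5
(0, 2): arr[0]=11 > arr[2]=2
(0, 3): arr[0]=11 > arr[3]=3
(1, 2): arr[1]=5 > arr[2]=2
(1, 3): arr[1]=5 > arr[3]=3

Total inversions: 5

The array has 5 inversion(s): (0,1), (0,2), (0,3), (1,2), (1,3). Each pair (i,j) satisfies i < j and arr[i] > arr[j].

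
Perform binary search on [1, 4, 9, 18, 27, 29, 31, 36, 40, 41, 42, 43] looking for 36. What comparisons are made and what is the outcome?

Binary search for 36 in [1, 4, 9, 18, 27, 29, 31, 36, 40, 41, 42, 43]:

lo=0, hi=11, mid=5, arr[mid]=29 -> 29 < 36, search right half
lo=6, hi=11, mid=8, arr[mid]=40 -> 40 > 36, search left half
lo=6, hi=7, mid=6, arr[mid]=31 -> 31 < 36, search right half
lo=7, hi=7, mid=7, arr[mid]=36 -> Found target at index 7!

Binary search finds 36 at index 7 after 4 comparisons. The search repeatedly halves the search space by comparing with the middle element.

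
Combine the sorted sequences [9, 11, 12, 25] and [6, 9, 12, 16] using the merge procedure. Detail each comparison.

Merging process:

Compare 9 vs 6: take 6 from right. Merged: [6]
Compare 9 vs 9: take 9 from left. Merged: [6, 9]
Compare 11 vs 9: take 9 from right. Merged: [6, 9, 9]
Compare 11 vs 12: take 11 from left. Merged: [6, 9, 9, 11]
Compare 12 vs 12: take 12 from left. Merged: [6, 9, 9, 11, 12]
Compare 25 vs 12: take 12 from right. Merged: [6, 9, 9, 11, 12, 12]
Compare 25 vs 16: take 16 from right. Merged: [6, 9, 9, 11, 12, 12, 16]
Append remaining from left: [25]. Merged: [6, 9, 9, 11, 12, 12, 16, 25]

Final merged array: [6, 9, 9, 11, 12, 12, 16, 25]
Total comparisons: 7

The merged array is [6, 9, 9, 11, 12, 12, 16, 25], requiring 7 comparisons. The merge step runs in O(n) time where n is the total number of elements.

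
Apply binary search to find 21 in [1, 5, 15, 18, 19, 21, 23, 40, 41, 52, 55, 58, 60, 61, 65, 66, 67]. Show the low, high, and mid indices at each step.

Binary search for 21 in [1, 5, 15, 18, 19, 21, 23, 40, 41, 52, 55, 58, 60, 61, 65, 66, 67]:

lo=0, hi=16, mid=8, arr[mid]=41 -> 41 > 21, search left half
lo=0, hi=7, mid=3, arr[mid]=18 -> 18 < 21, search right half
lo=4, hi=7, mid=5, arr[mid]=21 -> Found target at index 5!

Binary search finds 21 at index 5 after 3 comparisons. The search repeatedly halves the search space by comparing with the middle element.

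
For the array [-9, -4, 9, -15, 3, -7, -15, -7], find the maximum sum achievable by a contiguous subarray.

Using Kadane's algorithm on [-9, -4, 9, -15, 3, -7, -15, -7]:

Scanning through the array:
Position 1 (value -4): max_ending_here = -4, max_so_far = -4
Position 2 (value 9): max_ending_here = 9, max_so_far = 9
Position 3 (value -15): max_ending_here = -6, max_so_far = 9
Position 4 (value 3): max_ending_here = 3, max_so_far = 9
Position 5 (value -7): max_ending_here = -4, max_so_far = 9
Position 6 (value -15): max_ending_here = -15, max_so_far = 9
Position 7 (value -7): max_ending_here = -7, max_so_far = 9

Maximum subarray: [9]
Maximum sum: 9

The maximum subarray is [9] with sum 9. This subarray runs from index 2 to index 2.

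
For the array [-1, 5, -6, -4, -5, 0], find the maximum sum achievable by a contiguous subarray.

Using Kadane's algorithm on [-1, 5, -6, -4, -5, 0]:

Scanning through the array:
Position 1 (value 5): max_ending_here = 5, max_so_far = 5
Position 2 (value -6): max_ending_here = -1, max_so_far = 5
Position 3 (value -4): max_ending_here = -4, max_so_far = 5
Position 4 (value -5): max_ending_here = -5, max_so_far = 5
Position 5 (value 0): max_ending_here = 0, max_so_far = 5

Maximum subarray: [5]
Maximum sum: 5

The maximum subarray is [5] with sum 5. This subarray runs from index 1 to index 1.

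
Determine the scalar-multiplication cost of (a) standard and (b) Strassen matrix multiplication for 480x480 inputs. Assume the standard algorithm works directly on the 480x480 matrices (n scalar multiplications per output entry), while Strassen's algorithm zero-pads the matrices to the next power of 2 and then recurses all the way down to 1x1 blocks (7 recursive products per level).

Matrix multiplication for 480x480 matrices:

Strassen's algorithm requires power-of-2 dimensions. Pad 480x480 to 512x512 (next power of 2).

Standard algorithm: 480^3 = 110592000 multiplications
Strassen's algorithm: 7^(log2(512)) = 7^9 = 40353607 multiplications
Savings: 110592000 - 40353607 = 70238393 multiplications

Standard: 110592000 multiplications (480^3). Strassen: 40353607 multiplications (7^9, after padding to 512x512). Strassen reduces 8 recursive multiplications to 7 at each level.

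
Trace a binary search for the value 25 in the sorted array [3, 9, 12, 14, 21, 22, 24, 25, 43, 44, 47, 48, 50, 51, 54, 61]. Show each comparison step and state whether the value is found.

Binary search for 25 in [3, 9, 12, 14, 21, 22, 24, 25, 43, 44, 47, 48, 50, 51, 54, 61]:

lo=0, hi=15, mid=7, arr[mid]=25 -> Found target at index 7!

Binary search finds 25 at index 7 after 1 comparisons. The search repeatedly halves the search space by comparing with the middle element.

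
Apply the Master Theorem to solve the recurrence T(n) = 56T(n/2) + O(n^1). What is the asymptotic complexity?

Master Theorem for T(n) = 56T(n/2) + O(n^1):

a = 56, b = 2, c = 1
log_b(a) = log_2(56) = 5.8074

Case 1: c = 1 < log_2(56) = 5.8074
T(n) = O(n^(log_2 56))

For T(n) = 56T(n/2) + O(n^1): log_2(56) = 5.8074. This is Case 1 of the Master Theorem (c < log_b(a), work dominated by leaves), giving O(n^(log_2 56)).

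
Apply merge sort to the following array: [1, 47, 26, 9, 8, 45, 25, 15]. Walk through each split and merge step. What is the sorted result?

Merge sort trace:

Split: [1, 47, 26, 9, 8, 45, 25, 15] -> [1, 47, 26, 9] and [8, 45, 25, 15]
  Split: [1, 47, 26, 9] -> [1, 47] and [26, 9]
    Split: [1, 47] -> [1] and [47]
    Merge: [1] + [47] -> [1, 47]
    Split: [26, 9] -> [26] and [9]
    Merge: [26] + [9] -> [9, 26]
  Merge: [1, 47] + [9, 26] -> [1, 9, 26, 47]
  Split: [8, 45, 25, 15] -> [8, 45] and [25, 15]
    Split: [8, 45] -> [8] and [45]
    Merge: [8] + [45] -> [8, 45]
    Split: [25, 15] -> [25] and [15]
    Merge: [25] + [15] -> [15, 25]
  Merge: [8, 45] + [15, 25] -> [8, 15, 25, 45]
Merge: [1, 9, 26, 47] + [8, 15, 25, 45] -> [1, 8, 9, 15, 25, 26, 45, 47]

Final sorted array: [1, 8, 9, 15, 25, 26, 45, 47]

The merge sort proceeds by recursively splitting the array and merging sorted halves.
After all merges, the sorted array is [1, 8, 9, 15, 25, 26, 45, 47].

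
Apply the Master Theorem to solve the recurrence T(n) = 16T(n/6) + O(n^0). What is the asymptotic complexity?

Master Theorem for T(n) = 16T(n/6) + O(n^0):

a = 16, b = 6, c = 0
log_b(a) = log_6(16) = 1.5474

Case 1: c = 0 < log_6(16) = 1.5474
T(n) = O(n^(log_6 16))

For T(n) = 16T(n/6) + O(n^0): log_6(16) = 1.5474. This is Case 1 of the Master Theorem (c < log_b(a), work dominated by leaves), giving O(n^(log_6 16)).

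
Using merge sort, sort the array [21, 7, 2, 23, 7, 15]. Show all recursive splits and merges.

Merge sort trace:

Split: [21, 7, 2, 23, 7, 15] -> [21, 7, 2] and [23, 7, 15]
  Split: [21, 7, 2] -> [21] and [7, 2]
    Split: [7, 2] -> [7] and [2]
    Merge: [7] + [2] -> [2, 7]
  Merge: [21] + [2, 7] -> [2, 7, 21]
  Split: [23, 7, 15] -> [23] and [7, 15]
    Split: [7, 15] -> [7] and [15]
    Merge: [7] + [15] -> [7, 15]
  Merge: [23] + [7, 15] -> [7, 15, 23]
Merge: [2, 7, 21] + [7, 15, 23] -> [2, 7, 7, 15, 21, 23]

Final sorted array: [2, 7, 7, 15, 21, 23]

The merge sort proceeds by recursively splitting the array and merging sorted halves.
After all merges, the sorted array is [2, 7, 7, 15, 21, 23].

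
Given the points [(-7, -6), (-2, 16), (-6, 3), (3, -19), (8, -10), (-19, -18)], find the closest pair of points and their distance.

Computing all pairwise distances among 6 points:

d((-7, -6), (-2, 16)) = 22.561
d((-7, -6), (-6, 3)) = 9.0554 <-- minimum
d((-7, -6), (3, -19)) = 16.4012
d((-7, -6), (8, -10)) = 15.5242
d((-7, -6), (-19, -18)) = 16.9706
d((-2, 16), (-6, 3)) = 13.6015
d((-2, 16), (3, -19)) = 35.3553
d((-2, 16), (8, -10)) = 27.8568
d((-2, 16), (-19, -18)) = 38.0132
d((-6, 3), (3, -19)) = 23.7697
d((-6, 3), (8, -10)) = 19.105
d((-6, 3), (-19, -18)) = 24.6982
d((3, -19), (8, -10)) = 10.2956
d((3, -19), (-19, -18)) = 22.0227
d((8, -10), (-19, -18)) = 28.1603

Closest pair: (-7, -6) and (-6, 3) with distance 9.0554

The closest pair is (-7, -6) and (-6, 3) with Euclidean distance 9.0554. For 6 points, brute-force pairwise comparison is shown above. For large n, the divide-and-conquer algorithm (sort by x, recurse on halves, check the dividing strip) achieves O(n log n).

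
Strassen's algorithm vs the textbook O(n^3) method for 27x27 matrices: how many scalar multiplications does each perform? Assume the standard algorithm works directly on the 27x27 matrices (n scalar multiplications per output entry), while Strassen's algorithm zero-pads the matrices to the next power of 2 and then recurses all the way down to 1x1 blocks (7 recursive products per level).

Matrix multiplication for 27x27 matrices:

Strassen's algorithm requires power-of-2 dimensions. Pad 27x27 to 32x32 (next power of 2).

Standard algorithm: 27^3 = 19683 multiplications
Strassen's algorithm: 7^(log2(32)) = 7^5 = 16807 multiplications
Savings: 19683 - 16807 = 2876 multiplications

Standard: 19683 multiplications (27^3). Strassen: 16807 multiplications (7^5, after padding to 32x32). Strassen reduces 8 recursive multiplications to 7 at each level.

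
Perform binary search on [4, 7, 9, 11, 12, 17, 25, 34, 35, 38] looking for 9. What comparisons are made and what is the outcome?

Binary search for 9 in [4, 7, 9, 11, 12, 17, 25, 34, 35, 38]:

lo=0, hi=9, mid=4, arr[mid]=12 -> 12 > 9, search left half
lo=0, hi=3, mid=1, arr[mid]=7 -> 7 < 9, search right half
lo=2, hi=3, mid=2, arr[mid]=9 -> Found target at index 2!

Binary search finds 9 at index 2 after 3 comparisons. The search repeatedly halves the search space by comparing with the middle element.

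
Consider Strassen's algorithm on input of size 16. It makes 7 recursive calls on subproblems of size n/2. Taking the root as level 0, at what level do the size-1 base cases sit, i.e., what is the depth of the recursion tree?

For divide and conquer with division factor 2:

Problem sizes at each level:
Level 0: 16
Level 1: 8
Level 2: 4
Level 3: 2
Level 4: 1

The root is level 0 and the size-1 base case is level 4 (the tree spans levels 0 through 4, i.e. 5 levels counting the root), so the depth is the number of divisions: log_2(16) = 4

The recursion tree depth is log_2(16) = 4. At each level, the problem size is divided by 2, so it takes 4 divisions to reduce to a base case of size 1. The algorithm makes 7 recursive calls at each level.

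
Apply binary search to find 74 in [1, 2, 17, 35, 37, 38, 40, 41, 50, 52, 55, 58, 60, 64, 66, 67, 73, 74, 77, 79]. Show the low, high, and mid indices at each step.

Binary search for 74 in [1, 2, 17, 35, 37, 38, 40, 41, 50, 52, 55, 58, 60, 64, 66, 67, 73, 74, 77, 79]:

lo=0, hi=19, mid=9, arr[mid]=52 -> 52 < 74, search right half
lo=10, hi=19, mid=14, arr[mid]=66 -> 66 < 74, search right half
lo=15, hi=19, mid=17, arr[mid]=74 -> Found target at index 17!

Binary search finds 74 at index 17 after 3 comparisons. The search repeatedly halves the search space by comparing with the middle element.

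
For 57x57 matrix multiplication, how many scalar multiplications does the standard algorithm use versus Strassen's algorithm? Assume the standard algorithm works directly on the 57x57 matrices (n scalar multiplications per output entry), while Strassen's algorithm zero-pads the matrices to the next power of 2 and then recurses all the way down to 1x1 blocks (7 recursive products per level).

Matrix multiplication for 57x57 matrices:

Strassen's algorithm requires power-of-2 dimensions. Pad 57x57 to 64x64 (next power of 2).

Standard algorithm: 57^3 = 185193 multiplications
Strassen's algorithm: 7^(log2(64)) = 7^6 = 117649 multiplications
Savings: 185193 - 117649 = 67544 multiplications

Standard: 185193 multiplications (57^3). Strassen: 117649 multiplications (7^6, after padding to 64x64). Strassen reduces 8 recursive multiplications to 7 at each level.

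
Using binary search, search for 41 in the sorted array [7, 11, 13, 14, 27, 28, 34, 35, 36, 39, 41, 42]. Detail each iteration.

Binary search for 41 in [7, 11, 13, 14, 27, 28, 34, 35, 36, 39, 41, 42]:

lo=0, hi=11, mid=5, arr[mid]=28 -> 28 < 41, search right half
lo=6, hi=11, mid=8, arr[mid]=36 -> 36 < 41, search right half
lo=9, hi=11, mid=10, arr[mid]=41 -> Found target at index 10!

Binary search finds 41 at index 10 after 3 comparisons. The search repeatedly halves the search space by comparing with the middle element.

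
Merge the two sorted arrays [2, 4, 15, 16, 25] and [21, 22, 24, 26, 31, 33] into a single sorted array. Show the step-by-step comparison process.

Merging process:

Compare 2 vs 21: take 2 from left. Merged: [2]
Compare 4 vs 21: take 4 from left. Merged: [2, 4]
Compare 15 vs 21: take 15 from left. Merged: [2, 4, 15]
Compare 16 vs 21: take 16 from left. Merged: [2, 4, 15, 16]
Compare 25 vs 21: take 21 from right. Merged: [2, 4, 15, 16, 21]
Compare 25 vs 22: take 22 from right. Merged: [2, 4, 15, 16, 21, 22]
Compare 25 vs 24: take 24 from right. Merged: [2, 4, 15, 16, 21, 22, 24]
Compare 25 vs 26: take 25 from left. Merged: [2, 4, 15, 16, 21, 22, 24, 25]
Append remaining from right: [26, 31, 33]. Merged: [2, 4, 15, 16, 21, 22, 24, 25, 26, 31, 33]

Final merged array: [2, 4, 15, 16, 21, 22, 24, 25, 26, 31, 33]
Total comparisons: 8

The merged array is [2, 4, 15, 16, 21, 22, 24, 25, 26, 31, 33], requiring 8 comparisons. The merge step runs in O(n) time where n is the total number of elements.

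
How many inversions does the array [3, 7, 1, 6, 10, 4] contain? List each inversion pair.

Finding inversions in [3, 7, 1, 6, 10, 4]:

(0, 2): arr[0]=3 > arr[2]=1
(1, 2): arr[1]=7 > arr[2]=1
(1, 3): arr[1]=7 > arr[3]=6
(1, 5): arr[1]=7 > arr[5]=4
(3, 5): arr[3]=6 > arr[5]=4
(4, 5): arr[4]=10 > arr[5]=4

Total inversions: 6

The array has 6 inversion(s): (0,2), (1,2), (1,3), (1,5), (3,5), (4,5). Each pair (i,j) satisfies i < j and arr[i] > arr[j].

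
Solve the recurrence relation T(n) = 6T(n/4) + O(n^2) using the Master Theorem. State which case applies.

Master Theorem for T(n) = 6T(n/4) + O(n^2):

a = 6, b = 4, c = 2
log_b(a) = log_4(6) = 1.2925

Case 3: c = 2 > log_4(6) = 1.2925
T(n) = O(n^2) = O(n^2)

For T(n) = 6T(n/4) + O(n^2): log_4(6) = 1.2925. This is Case 3 of the Master Theorem (c > log_b(a), work dominated by root), giving O(n^2).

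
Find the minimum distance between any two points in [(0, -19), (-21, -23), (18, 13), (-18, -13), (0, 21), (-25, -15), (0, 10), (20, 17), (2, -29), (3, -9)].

Computing all pairwise distances among 10 points:

d((0, -19), (-21, -23)) = 21.3776
d((0, -19), (18, 13)) = 36.7151
d((0, -19), (-18, -13)) = 18.9737
d((0, -19), (0, 21)) = 40.0
d((0, -19), (-25, -15)) = 25.318
d((0, -19), (0, 10)) = 29.0
d((0, -19), (20, 17)) = 41.1825
d((0, -19), (2, -29)) = 10.198
d((0, -19), (3, -9)) = 10.4403
d((-21, -23), (18, 13)) = 53.0754
d((-21, -23), (-18, -13)) = 10.4403
d((-21, -23), (0, 21)) = 48.7545
d((-21, -23), (-25, -15)) = 8.9443
d((-21, -23), (0, 10)) = 39.1152
d((-21, -23), (20, 17)) = 57.28
d((-21, -23), (2, -29)) = 23.7697
d((-21, -23), (3, -9)) = 27.7849
d((18, 13), (-18, -13)) = 44.4072
d((18, 13), (0, 21)) = 19.6977
d((18, 13), (-25, -15)) = 51.3128
d((18, 13), (0, 10)) = 18.2483
d((18, 13), (20, 17)) = 4.4721 <-- minimum
d((18, 13), (2, -29)) = 44.9444
d((18, 13), (3, -9)) = 26.6271
d((-18, -13), (0, 21)) = 38.4708
d((-18, -13), (-25, -15)) = 7.2801
d((-18, -13), (0, 10)) = 29.2062
d((-18, -13), (20, 17)) = 48.4149
d((-18, -13), (2, -29)) = 25.6125
d((-18, -13), (3, -9)) = 21.3776
d((0, 21), (-25, -15)) = 43.8292
d((0, 21), (0, 10)) = 11.0
d((0, 21), (20, 17)) = 20.3961
d((0, 21), (2, -29)) = 50.04
d((0, 21), (3, -9)) = 30.1496
d((-25, -15), (0, 10)) = 35.3553
d((-25, -15), (20, 17)) = 55.2178
d((-25, -15), (2, -29)) = 30.4138
d((-25, -15), (3, -9)) = 28.6356
d((0, 10), (20, 17)) = 21.1896
d((0, 10), (2, -29)) = 39.0512
d((0, 10), (3, -9)) = 19.2354
d((20, 17), (2, -29)) = 49.3964
d((20, 17), (3, -9)) = 31.0644
d((2, -29), (3, -9)) = 20.025

Closest pair: (18, 13) and (20, 17) with distance 4.4721

The closest pair is (18, 13) and (20, 17) with Euclidean distance 4.4721. For 10 points, brute-force pairwise comparison is shown above. For large n, the divide-and-conquer algorithm (sort by x, recurse on halves, check the dividing strip) achieves O(n log n).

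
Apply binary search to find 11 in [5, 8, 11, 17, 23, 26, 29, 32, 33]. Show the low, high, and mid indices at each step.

Binary search for 11 in [5, 8, 11, 17, 23, 26, 29, 32, 33]:

lo=0, hi=8, mid=4, arr[mid]=23 -> 23 > 11, search left half
lo=0, hi=3, mid=1, arr[mid]=8 -> 8 < 11, search right half
lo=2, hi=3, mid=2, arr[mid]=11 -> Found target at index 2!

Binary search finds 11 at index 2 after 3 comparisons. The search repeatedly halves the search space by comparing with the middle element.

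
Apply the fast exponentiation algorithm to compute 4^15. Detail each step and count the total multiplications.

Computing 4^15 by squaring (build up from 4^1; each line after the first costs one multiplication):

4^1 = 4
4^2 = (4^1)^2 = 4^2 = 16
4^3 = 4 * 4^2 = 4 * 16 = 64
4^6 = (4^3)^2 = 64^2 = 4096
4^7 = 4 * 4^6 = 4 * 4096 = 16384
4^14 = (4^7)^2 = 16384^2 = 268435456
4^15 = 4 * 4^14 = 4 * 268435456 = 1073741824

Result: 1073741824
Multiplications needed: 6 (6 lines after 4^1)

4^15 = 1073741824. Using exponentiation by squaring, this requires 6 multiplications. The key idea: if the exponent is even, square the half-power; if odd, multiply by the base once.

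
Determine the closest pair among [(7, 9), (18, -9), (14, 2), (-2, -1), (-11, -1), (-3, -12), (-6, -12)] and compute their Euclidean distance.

Computing all pairwise distances among 7 points:

d((7, 9), (18, -9)) = 21.095
d((7, 9), (14, 2)) = 9.8995
d((7, 9), (-2, -1)) = 13.4536
d((7, 9), (-11, -1)) = 20.5913
d((7, 9), (-3, -12)) = 23.2594
d((7, 9), (-6, -12)) = 24.6982
d((18, -9), (14, 2)) = 11.7047
d((18, -9), (-2, -1)) = 21.5407
d((18, -9), (-11, -1)) = 30.0832
d((18, -9), (-3, -12)) = 21.2132
d((18, -9), (-6, -12)) = 24.1868
d((14, 2), (-2, -1)) = 16.2788
d((14, 2), (-11, -1)) = 25.1794
d((14, 2), (-3, -12)) = 22.0227
d((14, 2), (-6, -12)) = 24.4131
d((-2, -1), (-11, -1)) = 9.0
d((-2, -1), (-3, -12)) = 11.0454
d((-2, -1), (-6, -12)) = 11.7047
d((-11, -1), (-3, -12)) = 13.6015
d((-11, -1), (-6, -12)) = 12.083
d((-3, -12), (-6, -12)) = 3.0 <-- minimum

Closest pair: (-3, -12) and (-6, -12) with distance 3.0

The closest pair is (-3, -12) and (-6, -12) with Euclidean distance 3.0. For 7 points, brute-force pairwise comparison is shown above. For large n, the divide-and-conquer algorithm (sort by x, recurse on halves, check the dividing strip) achieves O(n log n).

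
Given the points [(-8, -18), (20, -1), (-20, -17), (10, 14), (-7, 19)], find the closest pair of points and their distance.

Computing all pairwise distances among 5 points:

d((-8, -18), (20, -1)) = 32.7567
d((-8, -18), (-20, -17)) = 12.0416 <-- minimum
d((-8, -18), (10, 14)) = 36.7151
d((-8, -18), (-7, 19)) = 37.0135
d((20, -1), (-20, -17)) = 43.0813
d((20, -1), (10, 14)) = 18.0278
d((20, -1), (-7, 19)) = 33.6006
d((-20, -17), (10, 14)) = 43.1393
d((-20, -17), (-7, 19)) = 38.2753
d((10, 14), (-7, 19)) = 17.72

Closest pair: (-8, -18) and (-20, -17) with distance 12.0416

The closest pair is (-8, -18) and (-20, -17) with Euclidean distance 12.0416. For 5 points, brute-force pairwise comparison is shown above. For large n, the divide-and-conquer algorithm (sort by x, recurse on halves, check the dividing strip) achieves O(n log n).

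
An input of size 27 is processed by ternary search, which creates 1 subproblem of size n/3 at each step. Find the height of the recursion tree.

For divide and conquer with division factor 3:

Problem sizes at each level:
Level 0: 27
Level 1: 9
Level 2: 3
Level 3: 1

The root is level 0 and the size-1 base case is level 3 (the tree spans levels 0 through 3, i.e. 4 levels counting the root), so the depth is the number of divisions: log_3(27) = 3

The recursion tree depth is log_3(27) = 3. At each level, the problem size is divided by 3, so it takes 3 divisions to reduce to a base case of size 1. The algorithm makes 1 recursive call at each level.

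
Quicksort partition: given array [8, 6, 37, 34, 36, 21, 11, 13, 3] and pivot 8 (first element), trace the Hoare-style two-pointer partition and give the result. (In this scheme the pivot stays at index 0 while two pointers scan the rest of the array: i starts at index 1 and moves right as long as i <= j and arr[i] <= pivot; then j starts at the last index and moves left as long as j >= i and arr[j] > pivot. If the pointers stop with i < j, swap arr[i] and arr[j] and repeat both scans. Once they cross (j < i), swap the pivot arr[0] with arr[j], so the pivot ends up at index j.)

Hoare-style two-pointer partition with pivot = 8:

Initial array: [8, 6, 37, 34, 36, 21, 11, 13, 3]

Pointers start at i = 1, j = 8.
i stops at index 2 (arr[2]=37 > 8), j stops at index 8 (arr[8]=3 <= 8): swap arr[2] and arr[8], array becomes [8, 6, 3, 34, 36, 21, 11, 13, 37]
i ends at 3, j ends at 2: the pointers have crossed (j < i), so scanning stops.

Swap pivot arr[0] with arr[2] to place pivot at position 2: [3, 6, 8, 34, 36, 21, 11, 13, 37]
Pivot position: 2

After partitioning with pivot 8, the array becomes [3, 6, 8, 34, 36, 21, 11, 13, 37]. The pivot is placed at index 2. All elements to the left of the pivot are <= 8, and all elements to the right are > 8.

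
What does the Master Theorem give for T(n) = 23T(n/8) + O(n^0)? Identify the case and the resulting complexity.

Master Theorem for T(n) = 23T(n/8) + O(n^0):

a = 23, b = 8, c = 0
log_b(a) = log_8(23) = 1.5079

Case 1: c = 0 < log_8(23) = 1.5079
T(n) = O(n^(log_8 23))

For T(n) = 23T(n/8) + O(n^0): log_8(23) = 1.5079. This is Case 1 of the Master Theorem (c < log_b(a), work dominated by leaves), giving O(n^(log_8 23)).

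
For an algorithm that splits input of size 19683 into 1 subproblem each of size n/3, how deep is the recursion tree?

For divide and conquer with division factor 3:

Problem sizes at each level:
Level 0: 19683
Level 1: 6561
Level 2: 2187
Level 3: 729
Level 4: 243
Level 5: 81
Level 6: 27
Level 7: 9
Level 8: 3
Level 9: 1

The root is level 0 and the size-1 base case is level 9 (the tree spans levels 0 through 9, i.e. 10 levels counting the root), so the depth is the number of divisions: log_3(19683) = 9

The recursion tree depth is log_3(19683) = 9. At each level, the problem size is divided by 3, so it takes 9 divisions to reduce to a base case of size 1. The algorithm makes 1 recursive call at each level.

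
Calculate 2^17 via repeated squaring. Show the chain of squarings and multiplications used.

Computing 2^17 by squaring (build up from 2^1; each line after the first costs one multiplication):

2^1 = 2
2^2 = (2^1)^2 = 2^2 = 4
2^4 = (2^2)^2 = 4^2 = 16
2^8 = (2^4)^2 = 16^2 = 256
2^16 = (2^8)^2 = 256^2 = 65536
2^17 = 2 * 2^16 = 2 * 65536 = 131072

Result: 131072
Multiplications needed: 5 (5 lines after 2^1)

2^17 = 131072. Using exponentiation by squaring, this requires 5 multiplications. The key idea: if the exponent is even, square the half-power; if odd, multiply by the base once.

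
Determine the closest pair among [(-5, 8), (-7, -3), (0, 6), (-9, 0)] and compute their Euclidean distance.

Computing all pairwise distances among 4 points:

d((-5, 8), (-7, -3)) = 11.1803
d((-5, 8), (0, 6)) = 5.3852
d((-5, 8), (-9, 0)) = 8.9443
d((-7, -3), (0, 6)) = 11.4018
d((-7, -3), (-9, 0)) = 3.6056 <-- minimum
d((0, 6), (-9, 0)) = 10.8167

Closest pair: (-7, -3) and (-9, 0) with distance 3.6056

The closest pair is (-7, -3) and (-9, 0) with Euclidean distance 3.6056. For 4 points, brute-force pairwise comparison is shown above. For large n, the divide-and-conquer algorithm (sort by x, recurse on halves, check the dividing strip) achieves O(n log n).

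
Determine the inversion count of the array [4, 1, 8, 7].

Finding inversions in [4, 1, 8, 7]:

(0, 1): arr[0]=4 > arr[1]=1
(2, 3): arr[2]=8 > arr[3]=7

Total inversions: 2

The array has 2 inversion(s): (0,1), (2,3). Each pair (i,j) satisfies i < j and arr[i] > arr[j].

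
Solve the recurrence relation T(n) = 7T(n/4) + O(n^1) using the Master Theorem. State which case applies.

Master Theorem for T(n) = 7T(n/4) + O(n^1):

a = 7, b = 4, c = 1
log_b(a) = log_4(7) = 1.4037

Case 1: c = 1 < log_4(7) = 1.4037
T(n) = O(n^(log_4 7))

For T(n) = 7T(n/4) + O(n^1): log_4(7) = 1.4037. This is Case 1 of the Master Theorem (c < log_b(a), work dominated by leaves), giving O(n^(log_4 7)).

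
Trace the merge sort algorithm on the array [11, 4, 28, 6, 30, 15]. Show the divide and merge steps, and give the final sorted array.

Merge sort trace:

Split: [11, 4, 28, 6, 30, 15] -> [11, 4, 28] and [6, 30, 15]
  Split: [11, 4, 28] -> [11] and [4, 28]
    Split: [4, 28] -> [4] and [28]
    Merge: [4] + [28] -> [4, 28]
  Merge: [11] + [4, 28] -> [4, 11, 28]
  Split: [6, 30, 15] -> [6] and [30, 15]
    Split: [30, 15] -> [30] and [15]
    Merge: [30] + [15] -> [15, 30]
  Merge: [6] + [15, 30] -> [6, 15, 30]
Merge: [4, 11, 28] + [6, 15, 30] -> [4, 6, 11, 15, 28, 30]

Final sorted array: [4, 6, 11, 15, 28, 30]

The merge sort proceeds by recursively splitting the array and merging sorted halves.
After all merges, the sorted array is [4, 6, 11, 15, 28, 30].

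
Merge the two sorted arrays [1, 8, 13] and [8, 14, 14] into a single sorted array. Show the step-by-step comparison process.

Merging process:

Compare 1 vs 8: take 1 from left. Merged: [1]
Compare 8 vs 8: take 8 from left. Merged: [1, 8]
Compare 13 vs 8: take 8 from right. Merged: [1, 8, 8]
Compare 13 vs 14: take 13 from left. Merged: [1, 8, 8, 13]
Append remaining from right: [14, 14]. Merged: [1, 8, 8, 13, 14, 14]

Final merged array: [1, 8, 8, 13, 14, 14]
Total comparisons: 4

The merged array is [1, 8, 8, 13, 14, 14], requiring 4 comparisons. The merge step runs in O(n) time where n is the total number of elements.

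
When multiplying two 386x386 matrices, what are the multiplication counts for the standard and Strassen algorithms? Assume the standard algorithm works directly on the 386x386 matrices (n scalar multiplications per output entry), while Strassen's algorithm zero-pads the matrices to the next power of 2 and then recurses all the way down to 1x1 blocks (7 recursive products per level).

Matrix multiplication for 386x386 matrices:

Strassen's algorithm requires power-of-2 dimensions. Pad 386x386 to 512x512 (next power of 2).

Standard algorithm: 386^3 = 57512456 multiplications
Strassen's algorithm: 7^(log2(512)) = 7^9 = 40353607 multiplications
Savings: 57512456 - 40353607 = 17158849 multiplications

Standard: 57512456 multiplications (386^3). Strassen: 40353607 multiplications (7^9, after padding to 512x512). Strassen reduces 8 recursive multiplications to 7 at each level.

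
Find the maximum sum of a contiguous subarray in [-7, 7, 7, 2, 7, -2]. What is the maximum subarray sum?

Using Kadane's algorithm on [-7, 7, 7, 2, 7, -2]:

Scanning through the array:
Position 1 (value 7): max_ending_here = 7, max_so_far = 7
Position 2 (value 7): max_ending_here = 14, max_so_far = 14
Position 3 (value 2): max_ending_here = 16, max_so_far = 16
Position 4 (value 7): max_ending_here = 23, max_so_far = 23
Position 5 (value -2): max_ending_here = 21, max_so_far = 23

Maximum subarray: [7, 7, 2, 7]
Maximum sum: 23

The maximum subarray is [7, 7, 2, 7] with sum 23. This subarray runs from index 1 to index 4.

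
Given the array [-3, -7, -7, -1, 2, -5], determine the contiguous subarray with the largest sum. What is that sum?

Using Kadane's algorithm on [-3, -7, -7, -1, 2, -5]:

Scanning through the array:
Position 1 (value -7): max_ending_here = -7, max_so_far = -3
Position 2 (value -7): max_ending_here = -7, max_so_far = -3
Position 3 (value -1): max_ending_here = -1, max_so_far = -1
Position 4 (value 2): max_ending_here = 2, max_so_far = 2
Position 5 (value -5): max_ending_here = -3, max_so_far = 2

Maximum subarray: [2]
Maximum sum: 2

The maximum subarray is [2] with sum 2. This subarray runs from index 4 to index 4.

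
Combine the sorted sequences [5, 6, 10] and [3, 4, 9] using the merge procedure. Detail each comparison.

Merging process:

Compare 5 vs 3: take 3 from right. Merged: [3]
Compare 5 vs 4: take 4 from right. Merged: [3, 4]
Compare 5 vs 9: take 5 from left. Merged: [3, 4, 5]
Compare 6 vs 9: take 6 from left. Merged: [3, 4, 5, 6]
Compare 10 vs 9: take 9 from right. Merged: [3, 4, 5, 6, 9]
Append remaining from left: [10]. Merged: [3, 4, 5, 6, 9, 10]

Final merged array: [3, 4, 5, 6, 9, 10]
Total comparisons: 5

The merged array is [3, 4, 5, 6, 9, 10], requiring 5 comparisons. The merge step runs in O(n) time where n is the total number of elements.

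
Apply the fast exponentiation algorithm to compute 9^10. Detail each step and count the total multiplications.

Computing 9^10 by squaring (build up from 9^1; each line after the first costs one multiplication):

9^1 = 9
9^2 = (9^1)^2 = 9^2 = 81
9^4 = (9^2)^2 = 81^2 = 6561
9^5 = 9 * 9^4 = 9 * 6561 = 59049
9^10 = (9^5)^2 = 59049^2 = 3486784401

Result: 3486784401
Multiplications needed: 4 (4 lines after 9^1)

9^10 = 3486784401. Using exponentiation by squaring, this requires 4 multiplications. The key idea: if the exponent is even, square the half-power; if odd, multiply by the base once.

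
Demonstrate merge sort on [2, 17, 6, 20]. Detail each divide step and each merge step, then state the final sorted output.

Merge sort trace:

Split: [2, 17, 6, 20] -> [2, 17] and [6, 20]
  Split: [2, 17] -> [2] and [17]
  Merge: [2] + [17] -> [2, 17]
  Split: [6, 20] -> [6] and [20]
  Merge: [6] + [20] -> [6, 20]
Merge: [2, 17] + [6, 20] -> [2, 6, 17, 20]

Final sorted array: [2, 6, 17, 20]

The merge sort proceeds by recursively splitting the array and merging sorted halves.
After all merges, the sorted array is [2, 6, 17, 20].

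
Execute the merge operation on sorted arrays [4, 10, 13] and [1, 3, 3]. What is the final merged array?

Merging process:

Compare 4 vs 1: take 1 from right. Merged: [1]
Compare 4 vs 3: take 3 from right. Merged: [1, 3]
Compare 4 vs 3: take 3 from right. Merged: [1, 3, 3]
Append remaining from left: [4, 10, 13]. Merged: [1, 3, 3, 4, 10, 13]

Final merged array: [1, 3, 3, 4, 10, 13]
Total comparisons: 3

The merged array is [1, 3, 3, 4, 10, 13], requiring 3 comparisons. The merge step runs in O(n) time where n is the total number of elements.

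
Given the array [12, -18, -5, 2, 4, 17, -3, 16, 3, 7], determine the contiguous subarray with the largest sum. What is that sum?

Using Kadane's algorithm on [12, -18, -5, 2, 4, 17, -3, 16, 3, 7]:

Scanning through the array:
Position 1 (value -18): max_ending_here = -6, max_so_far = 12
Position 2 (value -5): max_ending_here = -5, max_so_far = 12
Position 3 (value 2): max_ending_here = 2, max_so_far = 12
Position 4 (value 4): max_ending_here = 6, max_so_far = 12
Position 5 (value 17): max_ending_here = 23, max_so_far = 23
Position 6 (value -3): max_ending_here = 20, max_so_far = 23
Position 7 (value 16): max_ending_here = 36, max_so_far = 36
Position 8 (value 3): max_ending_here = 39, max_so_far = 39
Position 9 (value 7): max_ending_here = 46, max_so_far = 46

Maximum subarray: [2, 4, 17, -3, 16, 3, 7]
Maximum sum: 46

The maximum subarray is [2, 4, 17, -3, 16, 3, 7] with sum 46. This subarray runs from index 3 to index 9.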